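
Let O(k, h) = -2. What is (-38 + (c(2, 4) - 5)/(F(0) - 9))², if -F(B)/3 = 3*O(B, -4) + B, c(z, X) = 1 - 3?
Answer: 121801/81 ≈ 1503.7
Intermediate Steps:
c(z, X) = -2
F(B) = 18 - 3*B (F(B) = -3*(3*(-2) + B) = -3*(-6 + B) = 18 - 3*B)
(-38 + (c(2, 4) - 5)/(F(0) - 9))² = (-38 + (-2 - 5)/((18 - 3*0) - 9))² = (-38 - 7/((18 + 0) - 9))² = (-38 - 7/(18 - 9))² = (-38 - 7/9)² = (-349/9)² = 121801/81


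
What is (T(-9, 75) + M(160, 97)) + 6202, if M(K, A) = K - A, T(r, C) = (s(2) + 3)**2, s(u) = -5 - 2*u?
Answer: 6301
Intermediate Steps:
T(r, C) = 36 (T(r, C) = ((-5 - 2*2) + 3)**2 = ((-5 - 4) + 3)**2 = (-9 + 3)**2 = (-6)**2 = 36)
(T(-9, 75) + M(160, 97)) + 6202 = (36 + (160 - 1*97)) + 6202 = (36 + (160 - 97)) + 6202 = (36 + 63) + 6202 = 99 + 6202 = 6301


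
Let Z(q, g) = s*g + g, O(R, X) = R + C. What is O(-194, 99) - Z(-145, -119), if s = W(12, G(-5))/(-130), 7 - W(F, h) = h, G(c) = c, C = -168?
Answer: -16509/65 ≈ -253.98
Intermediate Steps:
W(F, h) = 7 - h
s = -6/65 (s = (7 - 1*(-5))/(-130) = (7 + 5)*(-1/130) = 12*(-1/130) = -6/65 ≈ -0.092308)
O(R, X) = -168 + R (O(R, X) = R - 168 = -168 + R)
Z(q, g) = 59*g/65 (Z(q, g) = -6*g/65 + g = 59*g/65)
O(-194, 99) - Z(-145, -119) = (-168 - 194) - 59*(-119)/65 = -362 - 1*(-7021/65) = -362 + 7021/65 = -16509/65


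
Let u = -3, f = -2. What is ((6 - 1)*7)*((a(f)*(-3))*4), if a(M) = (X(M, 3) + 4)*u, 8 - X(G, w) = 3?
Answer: 11340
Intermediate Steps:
X(G, w) = 5 (X(G, w) = 8 - 1*3 = 8 - 3 = 5)
a(M) = -27 (a(M) = (5 + 4)*(-3) = 9*(-3) = -27)
((6 - 1)*7)*((a(f)*(-3))*4) = ((6 - 1)*7)*(-27*(-3)*4) = (5*7)*(81*4) = 35*324 = 11340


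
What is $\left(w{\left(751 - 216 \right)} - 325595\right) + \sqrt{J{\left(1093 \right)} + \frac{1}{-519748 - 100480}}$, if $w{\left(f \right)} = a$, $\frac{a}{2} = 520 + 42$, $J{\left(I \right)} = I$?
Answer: $-324471 + \frac{\sqrt{105114567289571}}{310114} \approx -3.2444 \cdot 10^{5}$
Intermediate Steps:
$a = 1124$ ($a = 2 \left(520 + 42\right) = 2 \cdot 562 = 1124$)
$w{\left(f \right)} = 1124$
$\left(w{\left(751 - 216 \right)} - 325595\right) + \sqrt{J{\left(1093 \right)} + \frac{1}{-519748 - 100480}} = \left(1124 - 325595\right) + \sqrt{1093 + \frac{1}{-519748 - 100480}} = -324471 + \sqrt{1093 + \frac{1}{-620228}} = -324471 + \sqrt{1093 - \frac{1}{620228}} = -324471 + \sqrt{\frac{677909203}{620228}} = -324471 + \frac{\sqrt{105114567289571}}{310114}$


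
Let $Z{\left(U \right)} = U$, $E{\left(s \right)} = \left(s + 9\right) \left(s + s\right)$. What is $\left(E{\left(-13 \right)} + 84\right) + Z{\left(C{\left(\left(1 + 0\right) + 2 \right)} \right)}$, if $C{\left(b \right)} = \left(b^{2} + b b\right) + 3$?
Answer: $209$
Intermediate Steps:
$E{\left(s \right)} = 2 s \left(9 + s\right)$ ($E{\left(s \right)} = \left(9 + s\right) 2 s = 2 s \left(9 + s\right)$)
$C{\left(b \right)} = 3 + 2 b^{2}$ ($C{\left(b \right)} = \left(b^{2} + b^{2}\right) + 3 = 2 b^{2} + 3 = 3 + 2 b^{2}$)
$\left(E{\left(-13 \right)} + 84\right) + Z{\left(C{\left(\left(1 + 0\right) + 2 \right)} \right)} = \left(2 \left(-13\right) \left(9 - 13\right) + 84\right) + \left(3 + 2 \left(\left(1 + 0\right) + 2\right)^{2}\right) = \left(2 \left(-13\right) \left(-4\right) + 84\right) + \left(3 + 2 \left(1 + 2\right)^{2}\right) = \left(104 + 84\right) + \left(3 + 2 \cdot 3^{2}\right) = 188 + \left(3 + 2 \cdot 9\right) = 188 + \left(3 + 18\right) = 188 + 21 = 209$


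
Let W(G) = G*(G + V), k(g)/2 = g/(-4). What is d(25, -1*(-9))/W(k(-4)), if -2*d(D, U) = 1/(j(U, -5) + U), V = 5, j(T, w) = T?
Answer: -1/504 ≈ -0.0019841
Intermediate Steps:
d(D, U) = -1/(4*U) (d(D, U) = -1/(2*(U + U)) = -1/(2*U)/2 = -1/(4*U))
k(g) = -g/2 (k(g) = 2*(g/(-4)) = 2*(g*(-¼)) = 2*(-g/4) = -g/2)
W(G) = G*(5 + G) (W(G) = G*(G + 5) = G*(5 + G))
d(25, -1*(-9))/W(k(-4)) = (-1/(4*((-1*(-9)))))/(((-½*(-4))*(5 - ½*(-4)))) = (-¼/9)/((2*(5 + 2))) = (-¼*⅑)/((2*7)) = -1/36/14 = -1/36*1/14 = -1/504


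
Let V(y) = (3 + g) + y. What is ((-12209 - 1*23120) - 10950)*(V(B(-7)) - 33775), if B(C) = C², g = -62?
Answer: 1563536015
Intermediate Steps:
V(y) = -59 + y (V(y) = (3 - 62) + y = -59 + y)
((-12209 - 1*23120) - 10950)*(V(B(-7)) - 33775) = ((-12209 - 1*23120) - 10950)*((-59 + (-7)²) - 33775) = ((-12209 - 23120) - 10950)*((-59 + 49) - 33775) = (-35329 - 10950)*(-10 - 33775) = -46279*(-33785) = 1563536015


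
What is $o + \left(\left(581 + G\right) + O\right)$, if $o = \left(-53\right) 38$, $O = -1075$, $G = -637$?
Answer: $-3145$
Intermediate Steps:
$o = -2014$
$o + \left(\left(581 + G\right) + O\right) = -2014 + \left(\left(581 - 637\right) - 1075\right) = -2014 - 1131 = -3145$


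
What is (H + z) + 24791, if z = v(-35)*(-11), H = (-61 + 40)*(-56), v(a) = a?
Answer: 26352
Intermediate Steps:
H = 1176 (H = -21*(-56) = 1176)
z = 385 (z = -35*(-11) = 385)
(H + z) + 24791 = (1176 + 385) + 24791 = 1561 + 24791 = 26352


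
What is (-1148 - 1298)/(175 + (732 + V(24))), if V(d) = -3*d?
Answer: -2446/835 ≈ -2.9293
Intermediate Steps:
(-1148 - 1298)/(175 + (732 + V(24))) = (-1148 - 1298)/(175 + (732 - 3*24)) = -2446/(175 + (732 - 72)) = -2446/(175 + 660) = -2446/835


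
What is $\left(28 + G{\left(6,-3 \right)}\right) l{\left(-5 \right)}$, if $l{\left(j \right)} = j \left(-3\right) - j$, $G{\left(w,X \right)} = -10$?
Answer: $360$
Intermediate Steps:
$l{\left(j \right)} = - 4 j$ ($l{\left(j \right)} = - 3 j - j = - 4 j$)
$\left(28 + G{\left(6,-3 \right)}\right) l{\left(-5 \right)} = \left(28 - 10\right) \left(\left(-4\right) \left(-5\right)\right) = 18 \cdot 20 = 360$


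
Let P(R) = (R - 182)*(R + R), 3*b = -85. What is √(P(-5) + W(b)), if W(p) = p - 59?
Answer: 2*√4011/3 ≈ 42.222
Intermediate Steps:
b = -85/3 (b = (⅓)*(-85) = -85/3 ≈ -28.333)
P(R) = 2*R*(-182 + R) (P(R) = (-182 + R)*(2*R) = 2*R*(-182 + R))
W(p) = -59 + p
√(P(-5) + W(b)) = √(2*(-5)*(-182 - 5) + (-59 - 85/3)) = √(2*(-5)*(-187) - 262/3) = √(1870 - 262/3) = √(5348/3) = 2*√4011/3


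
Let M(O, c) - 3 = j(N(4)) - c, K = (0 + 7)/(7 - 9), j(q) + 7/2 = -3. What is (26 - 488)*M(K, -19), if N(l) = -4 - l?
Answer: -7161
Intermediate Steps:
j(q) = -13/2 (j(q) = -7/2 - 3 = -13/2)
K = -7/2 (K = 7/(-2) = 7*(-1/2) = -7/2 ≈ -3.5000)
M(O, c) = -7/2 - c (M(O, c) = 3 + (-13/2 - c) = -7/2 - c)
(26 - 488)*M(K, -19) = (26 - 488)*(-7/2 - 1*(-19)) = -462*(-7/2 + 19) = -462*31/2 = -7161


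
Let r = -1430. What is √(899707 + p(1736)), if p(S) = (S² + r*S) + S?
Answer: √1432659 ≈ 1196.9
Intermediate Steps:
p(S) = S² - 1429*S (p(S) = (S² - 1430*S) + S = S² - 1429*S)
√(899707 + p(1736)) = √(899707 + 1736*(-1429 + 1736)) = √(899707 + 1736*307) = √(899707 + 532952) = √1432659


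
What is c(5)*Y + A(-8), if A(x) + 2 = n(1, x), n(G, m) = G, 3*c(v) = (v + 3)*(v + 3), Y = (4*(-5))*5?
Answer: -6403/3 ≈ -2134.3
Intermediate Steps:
Y = -100 (Y = -20*5 = -100)
c(v) = (3 + v)²/3 (c(v) = ((v + 3)*(v + 3))/3 = ((3 + v)*(3 + v))/3 = (3 + v)²/3)
A(x) = -1 (A(x) = -2 + 1 = -1)
c(5)*Y + A(-8) = ((3 + 5)²/3)*(-100) - 1 = ((⅓)*8²)*(-100) - 1 = ((⅓)*64)*(-100) - 1 = (64/3)*(-100) - 1 = -6400/3 - 1 = -6403/3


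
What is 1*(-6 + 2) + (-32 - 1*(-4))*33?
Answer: -928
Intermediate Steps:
1*(-6 + 2) + (-32 - 1*(-4))*33 = 1*(-4) + (-32 + 4)*33 = -4 - 28*33 = -4 - 924 = -928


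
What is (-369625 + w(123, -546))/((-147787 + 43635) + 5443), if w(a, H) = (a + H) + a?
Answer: 369925/98709 ≈ 3.7476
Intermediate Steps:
w(a, H) = H + 2*a (w(a, H) = (H + a) + a = H + 2*a)
(-369625 + w(123, -546))/((-147787 + 43635) + 5443) = (-369625 + (-546 + 2*123))/((-147787 + 43635) + 5443) = (-369625 + (-546 + 246))/(-104152 + 5443) = (-369625 - 300)/(-98709) = -369925*(-1/98709) = 369925/98709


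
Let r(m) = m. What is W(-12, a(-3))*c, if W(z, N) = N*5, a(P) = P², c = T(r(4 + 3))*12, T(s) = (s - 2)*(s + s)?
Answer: 37800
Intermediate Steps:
T(s) = 2*s*(-2 + s) (T(s) = (-2 + s)*(2*s) = 2*s*(-2 + s))
c = 840 (c = (2*(4 + 3)*(-2 + (4 + 3)))*12 = (2*7*(-2 + 7))*12 = (2*7*5)*12 = 70*12 = 840)
W(z, N) = 5*N
W(-12, a(-3))*c = (5*(-3)²)*840 = (5*9)*840 = 45*840 = 37800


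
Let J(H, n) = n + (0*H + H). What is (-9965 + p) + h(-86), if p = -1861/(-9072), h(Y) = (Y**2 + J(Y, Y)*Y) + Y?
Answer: 110108725/9072 ≈ 12137.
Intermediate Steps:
J(H, n) = H + n (J(H, n) = n + (0 + H) = n + H = H + n)
h(Y) = Y + 3*Y**2 (h(Y) = (Y**2 + (Y + Y)*Y) + Y = (Y**2 + (2*Y)*Y) + Y = (Y**2 + 2*Y**2) + Y = 3*Y**2 + Y = Y + 3*Y**2)
p = 1861/9072 (p = -1861*(-1/9072) = 1861/9072 ≈ 0.20514)
(-9965 + p) + h(-86) = (-9965 + 1861/9072) - 86*(1 + 3*(-86)) = -90400619/9072 - 86*(1 - 258) = -90400619/9072 - 86*(-257) = -90400619/9072 + 22102 = 110108725/9072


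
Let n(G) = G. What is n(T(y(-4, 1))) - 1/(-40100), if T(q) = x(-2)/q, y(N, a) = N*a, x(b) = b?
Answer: 20051/40100 ≈ 0.50002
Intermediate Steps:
T(q) = -2/q
n(T(y(-4, 1))) - 1/(-40100) = -2/((-4*1)) - 1/(-40100) = -2/(-4) - 1*(-1/40100) = -2*(-¼) + 1/40100 = ½ + 1/40100 = 20051/40100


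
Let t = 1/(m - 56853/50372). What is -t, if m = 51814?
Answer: -50372/2609917955 ≈ -1.9300e-5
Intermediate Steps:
t = 50372/2609917955 (t = 1/(51814 - 56853/50372) = 1/(2609917955/50372) = 50372/2609917955 ≈ 1.9300e-5)
-t = -1*50372/2609917955 = -50372/2609917955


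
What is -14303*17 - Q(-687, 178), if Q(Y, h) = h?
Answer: -243329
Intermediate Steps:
-14303*17 - Q(-687, 178) = -14303*17 - 1*178 = -243151 - 178 = -243329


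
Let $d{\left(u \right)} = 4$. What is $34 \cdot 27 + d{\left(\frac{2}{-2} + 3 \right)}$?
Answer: $922$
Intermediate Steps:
$34 \cdot 27 + d{\left(\frac{2}{-2} + 3 \right)} = 34 \cdot 27 + 4 = 918 + 4 = 922$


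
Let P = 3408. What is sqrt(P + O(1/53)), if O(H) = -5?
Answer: sqrt(3403) ≈ 58.335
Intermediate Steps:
sqrt(P + O(1/53)) = sqrt(3408 - 5) = sqrt(3403)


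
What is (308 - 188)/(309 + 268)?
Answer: 120/577 ≈ 0.20797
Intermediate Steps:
(308 - 188)/(309 + 268) = 120/577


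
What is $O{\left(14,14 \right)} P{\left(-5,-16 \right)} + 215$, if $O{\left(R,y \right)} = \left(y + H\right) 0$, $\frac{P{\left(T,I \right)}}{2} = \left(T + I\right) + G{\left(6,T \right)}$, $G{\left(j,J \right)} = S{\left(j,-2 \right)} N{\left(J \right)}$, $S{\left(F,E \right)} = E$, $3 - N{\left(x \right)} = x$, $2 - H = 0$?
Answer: $215$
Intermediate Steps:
$H = 2$ ($H = 2 - 0 = 2 + 0 = 2$)
$N{\left(x \right)} = 3 - x$
$G{\left(j,J \right)} = -6 + 2 J$ ($G{\left(j,J \right)} = - 2 \left(3 - J\right) = -6 + 2 J$)
$P{\left(T,I \right)} = -12 + 2 I + 6 T$ ($P{\left(T,I \right)} = 2 \left(\left(T + I\right) + \left(-6 + 2 T\right)\right) = 2 \left(\left(I + T\right) + \left(-6 + 2 T\right)\right) = 2 \left(-6 + I + 3 T\right) = -12 + 2 I + 6 T$)
$O{\left(R,y \right)} = 0$ ($O{\left(R,y \right)} = \left(y + 2\right) 0 = \left(2 + y\right) 0 = 0$)
$O{\left(14,14 \right)} P{\left(-5,-16 \right)} + 215 = 0 \left(-12 + 2 \left(-16\right) + 6 \left(-5\right)\right) + 215 = 0 \left(-12 - 32 - 30\right) + 215 = 0 \left(-74\right) + 215 = 0 + 215 = 215$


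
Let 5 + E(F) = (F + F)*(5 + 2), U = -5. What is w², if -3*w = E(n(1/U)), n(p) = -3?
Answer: 2209/9 ≈ 245.44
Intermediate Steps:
E(F) = -5 + 14*F (E(F) = -5 + (F + F)*(5 + 2) = -5 + (2*F)*7 = -5 + 14*F)
w = 47/3 (w = -(-5 + 14*(-3))/3 = -(-5 - 42)/3 = -⅓*(-47) = 47/3 ≈ 15.667)
w² = (47/3)² = 2209/9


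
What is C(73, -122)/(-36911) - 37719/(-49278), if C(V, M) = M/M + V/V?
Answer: 464049151/606300086 ≈ 0.76538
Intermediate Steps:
C(V, M) = 2 (C(V, M) = 1 + 1 = 2)
C(73, -122)/(-36911) - 37719/(-49278) = 2/(-36911) - 37719/(-49278) = 2*(-1/36911) - 37719*(-1/49278) = -2/36911 + 12573/16426 = 464049151/606300086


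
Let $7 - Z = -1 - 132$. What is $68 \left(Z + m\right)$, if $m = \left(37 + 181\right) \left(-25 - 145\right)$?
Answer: $-2510560$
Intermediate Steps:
$m = -37060$ ($m = 218 \left(-170\right) = -37060$)
$Z = 140$ ($Z = 7 - \left(-1 - 132\right) = 7 - -133 = 7 + 133 = 140$)
$68 \left(Z + m\right) = 68 \left(140 - 37060\right) = 68 \left(-36920\right) = -2510560$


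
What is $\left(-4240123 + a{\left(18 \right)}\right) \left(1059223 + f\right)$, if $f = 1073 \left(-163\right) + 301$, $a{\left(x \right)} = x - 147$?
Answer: $-3751032925500$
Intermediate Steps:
$a{\left(x \right)} = -147 + x$ ($a{\left(x \right)} = x - 147 = -147 + x$)
$f = -174598$ ($f = -174899 + 301 = -174598$)
$\left(-4240123 + a{\left(18 \right)}\right) \left(1059223 + f\right) = \left(-4240123 + \left(-147 + 18\right)\right) \left(1059223 - 174598\right) = \left(-4240123 - 129\right) 884625 = \left(-4240252\right) 884625 = -3751032925500$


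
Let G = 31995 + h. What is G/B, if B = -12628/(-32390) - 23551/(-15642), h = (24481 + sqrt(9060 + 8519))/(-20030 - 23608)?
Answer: 1654465394865/98018221 - 1185*sqrt(17579)/98018221 ≈ 16879.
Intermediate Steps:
h = -24481/43638 - sqrt(17579)/43638 (h = (24481 + sqrt(17579))/(-43638) = (24481 + sqrt(17579))*(-1/43638) = -24481/43638 - sqrt(17579)/43638 ≈ -0.56404)
G = 1396173329/43638 - sqrt(17579)/43638 (G = 31995 + (-24481/43638 - sqrt(17579)/43638) = 1396173329/43638 - sqrt(17579)/43638 ≈ 31994.)
B = 13477/7110 (B = -12628*(-1/32390) - 23551*(-1/15642) = 154/395 + 2141/1422 = 13477/7110 ≈ 1.8955)
G/B = (1396173329/43638 - sqrt(17579)/43638)/(13477/7110) = (1396173329/43638 - sqrt(17579)/43638)*(7110/13477) = 1654465394865/98018221 - 1185*sqrt(17579)/98018221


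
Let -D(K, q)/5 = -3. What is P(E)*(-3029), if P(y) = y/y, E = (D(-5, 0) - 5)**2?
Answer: -3029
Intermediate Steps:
D(K, q) = 15 (D(K, q) = -5*(-3) = 15)
E = 100 (E = (15 - 5)**2 = 10**2 = 100)
P(y) = 1
P(E)*(-3029) = 1*(-3029) = -3029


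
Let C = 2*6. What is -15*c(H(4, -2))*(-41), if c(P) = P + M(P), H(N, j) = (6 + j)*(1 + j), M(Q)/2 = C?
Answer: 12300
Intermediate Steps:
C = 12
M(Q) = 24 (M(Q) = 2*12 = 24)
H(N, j) = (1 + j)*(6 + j)
c(P) = 24 + P (c(P) = P + 24 = 24 + P)
-15*c(H(4, -2))*(-41) = -15*(24 + (6 + (-2)² + 7*(-2)))*(-41) = -15*(24 + (6 + 4 - 14))*(-41) = -15*(24 - 4)*(-41) = -15*20*(-41) = -300*(-41) = 12300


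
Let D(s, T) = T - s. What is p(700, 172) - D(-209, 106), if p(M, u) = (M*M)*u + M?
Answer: 84280385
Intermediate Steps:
p(M, u) = M + u*M² (p(M, u) = M²*u + M = u*M² + M = M + u*M²)
p(700, 172) - D(-209, 106) = 700*(1 + 700*172) - (106 - 1*(-209)) = 700*(1 + 120400) - (106 + 209) = 700*120401 - 1*315 = 84280700 - 315 = 84280385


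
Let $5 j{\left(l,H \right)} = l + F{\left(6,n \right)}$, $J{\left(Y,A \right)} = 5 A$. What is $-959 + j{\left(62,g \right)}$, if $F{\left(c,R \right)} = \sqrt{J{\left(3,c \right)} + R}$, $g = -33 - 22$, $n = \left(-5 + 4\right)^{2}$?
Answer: $- \frac{4733}{5} + \frac{\sqrt{31}}{5} \approx -945.49$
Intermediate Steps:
$n = 1$ ($n = \left(-1\right)^{2} = 1$)
$g = -55$
$F{\left(c,R \right)} = \sqrt{R + 5 c}$ ($F{\left(c,R \right)} = \sqrt{5 c + R} = \sqrt{R + 5 c}$)
$j{\left(l,H \right)} = \frac{l}{5} + \frac{\sqrt{31}}{5}$ ($j{\left(l,H \right)} = \frac{l + \sqrt{1 + 5 \cdot 6}}{5} = \frac{l + \sqrt{1 + 30}}{5} = \frac{l + \sqrt{31}}{5} = \frac{l}{5} + \frac{\sqrt{31}}{5}$)
$-959 + j{\left(62,g \right)} = -959 + \left(\frac{1}{5} \cdot 62 + \frac{\sqrt{31}}{5}\right) = -959 + \left(\frac{62}{5} + \frac{\sqrt{31}}{5}\right) = - \frac{4733}{5} + \frac{\sqrt{31}}{5}$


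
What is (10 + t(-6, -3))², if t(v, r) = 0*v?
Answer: 100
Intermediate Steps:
t(v, r) = 0
(10 + t(-6, -3))² = (10 + 0)² = 10² = 100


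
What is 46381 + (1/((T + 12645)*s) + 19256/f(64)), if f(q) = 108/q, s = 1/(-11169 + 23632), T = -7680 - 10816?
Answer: 9129464432/157977 ≈ 57790.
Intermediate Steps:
T = -18496
s = 1/12463 ≈ 8.0238e-5
46381 + (1/((T + 12645)*s) + 19256/f(64)) = 46381 + (1/((-18496 + 12645)*(1/12463)) + 19256/((108/64))) = 46381 + (12463/(-5851) + 19256/((108*(1/64)))) = 46381 + (-1/5851*12463 + 19256/(27/16)) = 46381 + (-12463/5851 + 19256*(16/27)) = 46381 + (-12463/5851 + 308096/27) = 46381 + 1802333195/157977 = 9129464432/157977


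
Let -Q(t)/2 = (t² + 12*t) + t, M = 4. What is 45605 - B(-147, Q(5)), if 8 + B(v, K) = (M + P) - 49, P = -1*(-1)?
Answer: 45657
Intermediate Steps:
Q(t) = -26*t - 2*t² (Q(t) = -2*((t² + 12*t) + t) = -2*(t² + 13*t) = -26*t - 2*t²)
P = 1
B(v, K) = -52 (B(v, K) = -8 + ((4 + 1) - 49) = -8 + (5 - 49) = -8 - 44 = -52)
45605 - B(-147, Q(5)) = 45605 - 1*(-52) = 45605 + 52 = 45657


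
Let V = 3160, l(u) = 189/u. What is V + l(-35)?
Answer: 15773/5 ≈ 3154.6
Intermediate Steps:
V + l(-35) = 3160 + 189/(-35) = 3160 + 189*(-1/35) = 3160 - 27/5 = 15773/5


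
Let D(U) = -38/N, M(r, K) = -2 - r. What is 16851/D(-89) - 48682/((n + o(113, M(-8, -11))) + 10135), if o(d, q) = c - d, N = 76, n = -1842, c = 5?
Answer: -275899552/8185 ≈ -33708.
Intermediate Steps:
o(d, q) = 5 - d
D(U) = -1/2 (D(U) = -38/76 = -38*1/76 = -1/2)
16851/D(-89) - 48682/((n + o(113, M(-8, -11))) + 10135) = 16851/(-1/2) - 48682/((-1842 + (5 - 1*113)) + 10135) = 16851*(-2) - 48682/((-1842 + (5 - 113)) + 10135) = -33702 - 48682/((-1842 - 108) + 10135) = -33702 - 48682/(-1950 + 10135) = -33702 - 48682/8185 = -275899552/8185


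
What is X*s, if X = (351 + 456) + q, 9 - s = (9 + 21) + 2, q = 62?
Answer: -19987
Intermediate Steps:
s = -23 (s = 9 - ((9 + 21) + 2) = 9 - (30 + 2) = 9 - 1*32 = 9 - 32 = -23)
X = 869 (X = (351 + 456) + 62 = 807 + 62 = 869)
X*s = 869*(-23) = -19987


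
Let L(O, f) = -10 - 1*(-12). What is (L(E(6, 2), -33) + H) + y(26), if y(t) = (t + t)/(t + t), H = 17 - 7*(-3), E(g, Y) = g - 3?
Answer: 41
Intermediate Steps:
E(g, Y) = -3 + g
L(O, f) = 2 (L(O, f) = -10 + 12 = 2)
H = 38 (H = 17 + 21 = 38)
y(t) = 1 (y(t) = (2*t)/((2*t)) = (2*t)*(1/(2*t)) = 1)
(L(E(6, 2), -33) + H) + y(26) = (2 + 38) + 1 = 40 + 1 = 41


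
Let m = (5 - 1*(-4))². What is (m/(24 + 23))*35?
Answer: 2835/47 ≈ 60.319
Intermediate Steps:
m = 81 (m = (5 + 4)² = 9² = 81)
(m/(24 + 23))*35 = (81/(24 + 23))*35 = (81/47)*35 = 2835/47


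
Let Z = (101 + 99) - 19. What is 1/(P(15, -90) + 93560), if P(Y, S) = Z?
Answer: 1/93741 ≈ 1.0668e-5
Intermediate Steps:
Z = 181 (Z = 200 - 19 = 181)
P(Y, S) = 181
1/(P(15, -90) + 93560) = 1/(181 + 93560) = 1/93741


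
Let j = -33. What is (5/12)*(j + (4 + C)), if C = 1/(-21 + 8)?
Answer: -315/26 ≈ -12.115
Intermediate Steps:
C = -1/13 (C = 1/(-13) = -1/13 ≈ -0.076923)
(5/12)*(j + (4 + C)) = (5/12)*(-33 + (4 - 1/13)) = (5*(1/12))*(-33 + 51/13) = (5/12)*(-378/13) = -315/26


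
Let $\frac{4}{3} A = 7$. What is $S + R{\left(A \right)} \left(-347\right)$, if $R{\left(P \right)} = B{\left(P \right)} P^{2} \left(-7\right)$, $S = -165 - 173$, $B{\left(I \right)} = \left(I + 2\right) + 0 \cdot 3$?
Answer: $\frac{31042849}{64} \approx 4.8504 \cdot 10^{5}$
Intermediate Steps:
$A = \frac{21}{4}$ ($A = \frac{3}{4} \cdot 7 = \frac{21}{4} \approx 5.25$)
$B{\left(I \right)} = 2 + I$ ($B{\left(I \right)} = \left(2 + I\right) + 0 = 2 + I$)
$S = -338$
$R{\left(P \right)} = - 7 P^{2} \left(2 + P\right)$ ($R{\left(P \right)} = \left(2 + P\right) P^{2} \left(-7\right) = P^{2} \left(2 + P\right) \left(-7\right) = - 7 P^{2} \left(2 + P\right)$)
$S + R{\left(A \right)} \left(-347\right) = -338 + 7 \left(\frac{21}{4}\right)^{2} \left(-2 - \frac{21}{4}\right) \left(-347\right) = -338 + 7 \cdot \frac{441}{16} \left(-2 - \frac{21}{4}\right) \left(-347\right) = -338 + 7 \cdot \frac{441}{16} \left(- \frac{29}{4}\right) \left(-347\right) = -338 - - \frac{31064481}{64} = -338 + \frac{31064481}{64} = \frac{31042849}{64}$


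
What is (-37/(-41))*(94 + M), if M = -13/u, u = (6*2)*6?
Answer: 249935/2952 ≈ 84.666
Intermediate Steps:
u = 72 (u = 12*6 = 72)
M = -13/72 ≈ -0.18056
(-37/(-41))*(94 + M) = (-37/(-41))*(94 - 13/72) = -37*(-1/41)*(6755/72) = (37/41)*(6755/72) = 249935/2952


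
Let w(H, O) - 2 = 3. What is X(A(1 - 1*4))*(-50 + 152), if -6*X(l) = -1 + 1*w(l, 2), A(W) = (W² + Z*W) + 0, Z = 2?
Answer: -68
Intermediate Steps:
w(H, O) = 5 (w(H, O) = 2 + 3 = 5)
A(W) = W² + 2*W (A(W) = (W² + 2*W) + 0 = W² + 2*W)
X(l) = -⅔ (X(l) = -(-1 + 1*5)/6 = -(-1 + 5)/6 = -⅙*4 = -⅔)
X(A(1 - 1*4))*(-50 + 152) = -2*(-50 + 152)/3 = -⅔*102 = -68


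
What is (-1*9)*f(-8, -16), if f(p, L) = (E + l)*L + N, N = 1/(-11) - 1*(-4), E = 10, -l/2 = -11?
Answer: 50301/11 ≈ 4572.8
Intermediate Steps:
l = 22 (l = -2*(-11) = 22)
N = 43/11 (N = -1/11 + 4 = 43/11 ≈ 3.9091)
f(p, L) = 43/11 + 32*L (f(p, L) = (10 + 22)*L + 43/11 = 32*L + 43/11 = 43/11 + 32*L)
(-1*9)*f(-8, -16) = (-1*9)*(43/11 + 32*(-16)) = -9*(43/11 - 512) = -9*(-5589/11) = 50301/11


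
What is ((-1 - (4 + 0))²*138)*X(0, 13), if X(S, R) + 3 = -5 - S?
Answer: -27600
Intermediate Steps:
X(S, R) = -8 - S (X(S, R) = -3 + (-5 - S) = -8 - S)
((-1 - (4 + 0))²*138)*X(0, 13) = ((-1 - (4 + 0))²*138)*(-8 - 1*0) = ((-1 - 1*4)²*138)*(-8 + 0) = ((-1 - 4)²*138)*(-8) = ((-5)²*138)*(-8) = (25*138)*(-8) = 3450*(-8) = -27600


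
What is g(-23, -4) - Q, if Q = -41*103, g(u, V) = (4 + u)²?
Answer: 4584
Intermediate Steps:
Q = -4223
g(-23, -4) - Q = (4 - 23)² - 1*(-4223) = (-19)² + 4223 = 361 + 4223 = 4584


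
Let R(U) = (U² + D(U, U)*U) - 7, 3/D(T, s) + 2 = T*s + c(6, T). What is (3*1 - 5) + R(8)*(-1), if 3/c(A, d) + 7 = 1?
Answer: -2435/41 ≈ -59.390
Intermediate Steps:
c(A, d) = -½ (c(A, d) = 3/(-7 + 1) = 3/(-6) = 3*(-⅙) = -½)
D(T, s) = 3/(-5/2 + T*s) (D(T, s) = 3/(-2 + (T*s - ½)) = 3/(-2 + (-½ + T*s)) = 3/(-5/2 + T*s))
R(U) = -7 + U² + 6*U/(-5 + 2*U²) (R(U) = (U² + (6/(-5 + 2*U*U))*U) - 7 = (U² + (6/(-5 + 2*U²))*U) - 7 = (U² + 6*U/(-5 + 2*U²)) - 7 = -7 + U² + 6*U/(-5 + 2*U²))
(3*1 - 5) + R(8)*(-1) = (3*1 - 5) + ((6*8 + (-7 + 8²)*(-5 + 2*8²))/(-5 + 2*8²))*(-1) = (3 - 5) + ((48 + (-7 + 64)*(-5 + 2*64))/(-5 + 2*64))*(-1) = -2 + ((48 + 57*(-5 + 128))/(-5 + 128))*(-1) = -2 + ((48 + 57*123)/123)*(-1) = -2 + ((48 + 7011)/123)*(-1) = -2 + ((1/123)*7059)*(-1) = -2 + (2353/41)*(-1) = -2 - 2353/41 = -2435/41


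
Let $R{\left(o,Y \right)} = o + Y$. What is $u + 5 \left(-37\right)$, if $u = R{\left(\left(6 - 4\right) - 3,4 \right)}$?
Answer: $-182$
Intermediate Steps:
$R{\left(o,Y \right)} = Y + o$
$u = 3$ ($u = 4 + \left(\left(6 - 4\right) - 3\right) = 4 + \left(2 - 3\right) = 4 - 1 = 3$)
$u + 5 \left(-37\right) = 3 + 5 \left(-37\right) = 3 - 185 = -182$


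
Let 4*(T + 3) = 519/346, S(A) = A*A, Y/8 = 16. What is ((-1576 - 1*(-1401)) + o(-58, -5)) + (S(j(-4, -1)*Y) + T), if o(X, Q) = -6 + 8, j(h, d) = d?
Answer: 129667/8 ≈ 16208.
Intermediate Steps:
Y = 128 (Y = 8*16 = 128)
o(X, Q) = 2
S(A) = A²
T = -21/8 (T = -3 + (519/346)/4 = -3 + (519*(1/346))/4 = -3 + (¼)*(3/2) = -3 + 3/8 = -21/8 ≈ -2.6250)
((-1576 - 1*(-1401)) + o(-58, -5)) + (S(j(-4, -1)*Y) + T) = ((-1576 - 1*(-1401)) + 2) + ((-1*128)² - 21/8) = ((-1576 + 1401) + 2) + ((-128)² - 21/8) = (-175 + 2) + (16384 - 21/8) = -173 + 131051/8 = 129667/8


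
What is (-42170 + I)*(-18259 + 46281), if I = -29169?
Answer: -1999061458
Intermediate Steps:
(-42170 + I)*(-18259 + 46281) = (-42170 - 29169)*(-18259 + 46281) = -71339*28022 = -1999061458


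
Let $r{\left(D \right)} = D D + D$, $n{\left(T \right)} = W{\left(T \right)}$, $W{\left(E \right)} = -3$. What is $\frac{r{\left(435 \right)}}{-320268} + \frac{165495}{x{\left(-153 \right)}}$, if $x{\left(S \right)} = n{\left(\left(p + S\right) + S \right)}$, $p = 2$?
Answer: $- \frac{1472314490}{26689} \approx -55166.0$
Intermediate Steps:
$n{\left(T \right)} = -3$
$x{\left(S \right)} = -3$
$r{\left(D \right)} = D + D^{2}$ ($r{\left(D \right)} = D^{2} + D = D + D^{2}$)
$\frac{r{\left(435 \right)}}{-320268} + \frac{165495}{x{\left(-153 \right)}} = \frac{435 \left(1 + 435\right)}{-320268} + \frac{165495}{-3} = 435 \cdot 436 \left(- \frac{1}{320268}\right) + 165495 \left(- \frac{1}{3}\right) = 189660 \left(- \frac{1}{320268}\right) - 55165 = - \frac{15805}{26689} - 55165 = - \frac{1472314490}{26689}$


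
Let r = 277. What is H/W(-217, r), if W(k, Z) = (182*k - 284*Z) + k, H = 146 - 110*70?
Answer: 7554/118379 ≈ 0.063812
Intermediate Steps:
H = -7554 (H = 146 - 7700 = -7554)
W(k, Z) = -284*Z + 183*k (W(k, Z) = (-284*Z + 182*k) + k = -284*Z + 183*k)
H/W(-217, r) = -7554/(-284*277 + 183*(-217)) = -7554/(-78668 - 39711) = -7554/(-118379) = -7554*(-1/118379) = 7554/118379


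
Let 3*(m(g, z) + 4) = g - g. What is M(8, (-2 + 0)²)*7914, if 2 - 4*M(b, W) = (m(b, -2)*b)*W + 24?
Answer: 209721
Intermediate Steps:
m(g, z) = -4 (m(g, z) = -4 + (g - g)/3 = -4 + (⅓)*0 = -4 + 0 = -4)
M(b, W) = -11/2 + W*b (M(b, W) = ½ - ((-4*b)*W + 24)/4 = ½ - (-4*W*b + 24)/4 = ½ - (24 - 4*W*b)/4 = ½ + (-6 + W*b) = -11/2 + W*b)
M(8, (-2 + 0)²)*7914 = (-11/2 + (-2 + 0)²*8)*7914 = (-11/2 + (-2)²*8)*7914 = (-11/2 + 4*8)*7914 = (-11/2 + 32)*7914 = (53/2)*7914 = 209721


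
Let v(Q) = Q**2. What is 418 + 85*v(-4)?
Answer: 1778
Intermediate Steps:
418 + 85*v(-4) = 418 + 85*(-4)**2 = 418 + 85*16 = 418 + 1360 = 1778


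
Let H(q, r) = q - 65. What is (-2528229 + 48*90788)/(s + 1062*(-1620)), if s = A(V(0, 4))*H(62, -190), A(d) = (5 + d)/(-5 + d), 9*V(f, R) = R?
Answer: -25004465/23512631 ≈ -1.0634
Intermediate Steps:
V(f, R) = R/9
H(q, r) = -65 + q
A(d) = (5 + d)/(-5 + d)
s = 147/41 (s = ((5 + (⅑)*4)/(-5 + (⅑)*4))*(-65 + 62) = ((5 + 4/9)/(-5 + 4/9))*(-3) = ((49/9)/(-41/9))*(-3) = -9/41*49/9*(-3) = -49/41*(-3) = 147/41 ≈ 3.5854)
(-2528229 + 48*90788)/(s + 1062*(-1620)) = (-2528229 + 48*90788)/(147/41 + 1062*(-1620)) = (-2528229 + 4357824)/(147/41 - 1720440) = 1829595/(-70537893/41) = 1829595*(-41/70537893) = -25004465/23512631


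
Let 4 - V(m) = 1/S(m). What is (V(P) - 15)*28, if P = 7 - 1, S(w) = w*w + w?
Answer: -926/3 ≈ -308.67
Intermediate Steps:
S(w) = w + w² (S(w) = w² + w = w + w²)
P = 6
V(m) = 4 - 1/(m*(1 + m))
(V(P) - 15)*28 = ((4 - 1/(6*(1 + 6))) - 15)*28 = ((4 - 1*⅙/7) - 15)*28 = ((4 - 1*⅙*⅐) - 15)*28 = ((4 - 1/42) - 15)*28 = (167/42 - 15)*28 = -463/42*28 = -926/3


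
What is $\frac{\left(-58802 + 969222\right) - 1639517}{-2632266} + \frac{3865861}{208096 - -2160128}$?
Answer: $\frac{661257749153}{346321973088} \approx 1.9094$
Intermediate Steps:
$\frac{\left(-58802 + 969222\right) - 1639517}{-2632266} + \frac{3865861}{208096 - -2160128} = \left(910420 - 1639517\right) \left(- \frac{1}{2632266}\right) + \frac{3865861}{208096 + 2160128} = \left(-729097\right) \left(- \frac{1}{2632266}\right) + \frac{3865861}{2368224} = \frac{729097}{2632266} + 3865861 \cdot \frac{1}{2368224} = \frac{729097}{2632266} + \frac{3865861}{2368224} = \frac{661257749153}{346321973088}$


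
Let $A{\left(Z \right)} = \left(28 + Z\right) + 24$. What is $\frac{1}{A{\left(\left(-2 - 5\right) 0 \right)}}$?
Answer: $\frac{1}{52} \approx 0.019231$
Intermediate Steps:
$A{\left(Z \right)} = 52 + Z$
$\frac{1}{A{\left(\left(-2 - 5\right) 0 \right)}} = \frac{1}{52 + \left(-2 - 5\right) 0} = \frac{1}{52 - 0} = \frac{1}{52 + 0} = \frac{1}{52}$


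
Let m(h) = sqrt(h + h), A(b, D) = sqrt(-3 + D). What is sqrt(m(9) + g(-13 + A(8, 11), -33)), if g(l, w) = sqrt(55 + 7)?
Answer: sqrt(sqrt(62) + 3*sqrt(2)) ≈ 3.4809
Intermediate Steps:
m(h) = sqrt(2)*sqrt(h) (m(h) = sqrt(2*h) = sqrt(2)*sqrt(h))
g(l, w) = sqrt(62)
sqrt(m(9) + g(-13 + A(8, 11), -33)) = sqrt(sqrt(2)*sqrt(9) + sqrt(62)) = sqrt(sqrt(2)*3 + sqrt(62)) = sqrt(3*sqrt(2) + sqrt(62)) = sqrt(sqrt(62) + 3*sqrt(2))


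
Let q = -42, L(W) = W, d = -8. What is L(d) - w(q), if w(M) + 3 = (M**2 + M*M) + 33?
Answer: -3566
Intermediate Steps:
w(M) = 30 + 2*M**2 (w(M) = -3 + ((M**2 + M*M) + 33) = -3 + ((M**2 + M**2) + 33) = -3 + (2*M**2 + 33) = -3 + (33 + 2*M**2) = 30 + 2*M**2)
L(d) - w(q) = -8 - (30 + 2*(-42)**2) = -8 - (30 + 2*1764) = -8 - (30 + 3528) = -8 - 1*3558 = -8 - 3558 = -3566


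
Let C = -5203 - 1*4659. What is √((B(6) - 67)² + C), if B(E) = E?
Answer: I*√6141 ≈ 78.365*I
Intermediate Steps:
C = -9862 (C = -5203 - 4659 = -9862)
√((B(6) - 67)² + C) = √((6 - 67)² - 9862) = √((-61)² - 9862) = √(3721 - 9862) = √(-6141) = I*√6141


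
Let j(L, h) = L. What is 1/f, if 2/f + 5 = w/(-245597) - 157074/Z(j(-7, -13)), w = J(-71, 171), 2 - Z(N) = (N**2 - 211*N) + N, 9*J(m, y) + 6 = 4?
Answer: 330426452431/6706271682 ≈ 49.271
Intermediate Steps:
J(m, y) = -2/9 (J(m, y) = -2/3 + (1/9)*4 = -2/3 + 4/9 = -2/9)
Z(N) = 2 - N**2 + 210*N (Z(N) = 2 - ((N**2 - 211*N) + N) = 2 - (N**2 - 210*N) = 2 + (-N**2 + 210*N) = 2 - N**2 + 210*N)
w = -2/9 ≈ -0.22222
f = 6706271682/330426452431 (f = 2/(-5 + (-2/9/(-245597) - 157074/(2 - 1*(-7)**2 + 210*(-7)))) = 2/(-5 + (-2/9*(-1/245597) - 157074/(2 - 1*49 - 1470))) = 2/(-5 + (2/2210373 - 157074/(2 - 49 - 1470))) = 2/(-5 + (2/2210373 - 157074/(-1517))) = 2/(-5 + (2/2210373 - 157074*(-1/1517))) = 2/(-5 + (2/2210373 + 157074/1517)) = 2/(-5 + 347192131636/3353135841) = 2/(330426452431/3353135841) = 2*(3353135841/330426452431) = 6706271682/330426452431 ≈ 0.020296)
1/f = 1/(6706271682/330426452431) = 330426452431/6706271682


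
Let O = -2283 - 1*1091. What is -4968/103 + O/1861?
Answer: -9592970/191683 ≈ -50.046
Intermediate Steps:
O = -3374 (O = -2283 - 1091 = -3374)
-4968/103 + O/1861 = -4968/103 - 3374/1861 = -9592970/191683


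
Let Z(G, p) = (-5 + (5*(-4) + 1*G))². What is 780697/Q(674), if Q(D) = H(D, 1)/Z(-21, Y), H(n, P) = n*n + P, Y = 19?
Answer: 1651954852/454277 ≈ 3636.4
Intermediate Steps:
H(n, P) = P + n² (H(n, P) = n² + P = P + n²)
Z(G, p) = (-25 + G)² (Z(G, p) = (-5 + (-20 + G))² = (-25 + G)²)
Q(D) = 1/2116 + D²/2116 (Q(D) = (1 + D²)/((-25 - 21)²) = (1 + D²)/((-46)²) = (1 + D²)/2116 = (1 + D²)*(1/2116) = 1/2116 + D²/2116)
780697/Q(674) = 780697/(1/2116 + (1/2116)*674²) = 780697/(1/2116 + (1/2116)*454276) = 780697/(1/2116 + 113569/529) = 780697/(454277/2116) = 780697*(2116/454277) = 1651954852/454277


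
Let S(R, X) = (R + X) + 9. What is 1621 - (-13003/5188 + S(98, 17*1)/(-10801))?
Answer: 90974776863/56035588 ≈ 1623.5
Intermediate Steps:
S(R, X) = 9 + R + X
1621 - (-13003/5188 + S(98, 17*1)/(-10801)) = 1621 - (-13003/5188 + (9 + 98 + 17*1)/(-10801)) = 1621 - (-13003*1/5188 + (9 + 98 + 17)*(-1/10801)) = 1621 - (-13003/5188 + 124*(-1/10801)) = 1621 - (-13003/5188 - 124/10801) = 1621 - 1*(-141088715/56035588) = 1621 + 141088715/56035588 = 90974776863/56035588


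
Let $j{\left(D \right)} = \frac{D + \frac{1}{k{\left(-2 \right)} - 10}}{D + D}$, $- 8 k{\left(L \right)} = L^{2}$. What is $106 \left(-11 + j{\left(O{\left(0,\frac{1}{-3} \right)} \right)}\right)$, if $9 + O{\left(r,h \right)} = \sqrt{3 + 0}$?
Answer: $- \frac{101230}{91} + \frac{53 \sqrt{3}}{819} \approx -1112.3$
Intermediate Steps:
$k{\left(L \right)} = - \frac{L^{2}}{8}$
$O{\left(r,h \right)} = -9 + \sqrt{3}$ ($O{\left(r,h \right)} = -9 + \sqrt{3 + 0} = -9 + \sqrt{3}$)
$j{\left(D \right)} = \frac{- \frac{2}{21} + D}{2 D}$ ($j{\left(D \right)} = \frac{D + \frac{1}{- \frac{\left(-2\right)^{2}}{8} - 10}}{D + D} = \frac{D + \frac{1}{\left(- \frac{1}{8}\right) 4 - 10}}{2 D} = \left(D + \frac{1}{- \frac{1}{2} - 10}\right) \frac{1}{2 D} = \left(D + \frac{1}{- \frac{21}{2}}\right) \frac{1}{2 D} = \left(D - \frac{2}{21}\right) \frac{1}{2 D} = \left(- \frac{2}{21} + D\right) \frac{1}{2 D} = \frac{- \frac{2}{21} + D}{2 D}$)
$106 \left(-11 + j{\left(O{\left(0,\frac{1}{-3} \right)} \right)}\right) = 106 \left(-11 + \frac{-2 + 21 \left(-9 + \sqrt{3}\right)}{42 \left(-9 + \sqrt{3}\right)}\right) = 106 \left(-11 + \frac{-2 - \left(189 - 21 \sqrt{3}\right)}{42 \left(-9 + \sqrt{3}\right)}\right) = 106 \left(-11 + \frac{-191 + 21 \sqrt{3}}{42 \left(-9 + \sqrt{3}\right)}\right) = -1166 + \frac{53 \left(-191 + 21 \sqrt{3}\right)}{21 \left(-9 + \sqrt{3}\right)}$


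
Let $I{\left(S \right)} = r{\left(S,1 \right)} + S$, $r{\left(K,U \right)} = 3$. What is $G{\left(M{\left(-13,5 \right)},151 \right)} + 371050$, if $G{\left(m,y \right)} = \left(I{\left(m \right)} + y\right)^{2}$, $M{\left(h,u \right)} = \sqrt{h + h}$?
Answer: $394740 + 308 i \sqrt{26} \approx 3.9474 \cdot 10^{5} + 1570.5 i$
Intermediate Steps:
$M{\left(h,u \right)} = \sqrt{2} \sqrt{h}$ ($M{\left(h,u \right)} = \sqrt{2 h} = \sqrt{2} \sqrt{h}$)
$I{\left(S \right)} = 3 + S$
$G{\left(m,y \right)} = \left(3 + m + y\right)^{2}$ ($G{\left(m,y \right)} = \left(\left(3 + m\right) + y\right)^{2} = \left(3 + m + y\right)^{2}$)
$G{\left(M{\left(-13,5 \right)},151 \right)} + 371050 = \left(3 + \sqrt{2} \sqrt{-13} + 151\right)^{2} + 371050 = \left(3 + \sqrt{2} i \sqrt{13} + 151\right)^{2} + 371050 = \left(3 + i \sqrt{26} + 151\right)^{2} + 371050 = \left(154 + i \sqrt{26}\right)^{2} + 371050 = 371050 + \left(154 + i \sqrt{26}\right)^{2}$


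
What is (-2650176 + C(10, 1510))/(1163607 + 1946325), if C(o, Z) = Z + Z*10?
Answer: -1316783/1554966 ≈ -0.84682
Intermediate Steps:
C(o, Z) = 11*Z (C(o, Z) = Z + 10*Z = 11*Z)
(-2650176 + C(10, 1510))/(1163607 + 1946325) = (-2650176 + 11*1510)/(1163607 + 1946325) = (-2650176 + 16610)/3109932 = -2633566*1/3109932 = -1316783/1554966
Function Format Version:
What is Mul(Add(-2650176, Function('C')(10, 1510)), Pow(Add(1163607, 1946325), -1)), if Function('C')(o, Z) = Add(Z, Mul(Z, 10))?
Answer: Rational(-1316783, 1554966) ≈ -0.84682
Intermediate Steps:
Function('C')(o, Z) = Mul(11, Z) (Function('C')(o, Z) = Add(Z, Mul(10, Z)) = Mul(11, Z))
Mul(Add(-2650176, Function('C')(10, 1510)), Pow(Add(1163607, 1946325), -1)) = Mul(Add(-2650176, Mul(11, 1510)), Pow(Add(1163607, 1946325), -1)) = Mul(Add(-2650176, 16610), Pow(3109932, -1)) = Mul(-2633566, Rational(1, 3109932)) = Rational(-1316783, 1554966)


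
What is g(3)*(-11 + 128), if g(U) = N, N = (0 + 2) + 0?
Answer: 234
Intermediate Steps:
N = 2 (N = 2 + 0 = 2)
g(U) = 2
g(3)*(-11 + 128) = 2*(-11 + 128) = 2*117 = 234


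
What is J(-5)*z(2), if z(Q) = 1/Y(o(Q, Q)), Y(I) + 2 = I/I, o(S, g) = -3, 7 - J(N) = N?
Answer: -12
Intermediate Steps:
J(N) = 7 - N
Y(I) = -1 (Y(I) = -2 + I/I = -2 + 1 = -1)
z(Q) = -1 (z(Q) = 1/(-1) = -1)
J(-5)*z(2) = (7 - 1*(-5))*(-1) = (7 + 5)*(-1) = 12*(-1) = -12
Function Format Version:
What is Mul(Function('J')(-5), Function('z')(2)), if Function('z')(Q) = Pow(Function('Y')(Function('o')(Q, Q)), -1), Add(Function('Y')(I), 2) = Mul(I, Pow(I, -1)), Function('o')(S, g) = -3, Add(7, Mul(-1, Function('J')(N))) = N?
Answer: -12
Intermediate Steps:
Function('J')(N) = Add(7, Mul(-1, N))
Function('Y')(I) = -1 (Function('Y')(I) = Add(-2, Mul(I, Pow(I, -1))) = Add(-2, 1) = -1)
Function('z')(Q) = -1 (Function('z')(Q) = Pow(-1, -1) = -1)
Mul(Function('J')(-5), Function('z')(2)) = Mul(Add(7, Mul(-1, -5)), -1) = Mul(Add(7, 5), -1) = Mul(12, -1) = -12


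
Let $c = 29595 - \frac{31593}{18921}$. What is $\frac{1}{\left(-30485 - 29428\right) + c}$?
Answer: $- \frac{6307}{191226157} \approx -3.2982 \cdot 10^{-5}$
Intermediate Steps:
$c = \frac{186645134}{6307}$ ($c = 29595 - 31593 \cdot \frac{1}{18921} = 29595 - \frac{10531}{6307} = \frac{186645134}{6307} \approx 29593.0$)
$\frac{1}{\left(-30485 - 29428\right) + c} = \frac{1}{\left(-30485 - 29428\right) + \frac{186645134}{6307}} = \frac{1}{-59913 + \frac{186645134}{6307}} = \frac{1}{- \frac{191226157}{6307}} = - \frac{6307}{191226157}$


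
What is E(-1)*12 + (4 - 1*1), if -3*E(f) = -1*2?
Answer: 11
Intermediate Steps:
E(f) = 2/3 (E(f) = -(-1)*2/3 = -1/3*(-2) = 2/3)
E(-1)*12 + (4 - 1*1) = (2/3)*12 + (4 - 1*1) = 8 + (4 - 1) = 8 + 3 = 11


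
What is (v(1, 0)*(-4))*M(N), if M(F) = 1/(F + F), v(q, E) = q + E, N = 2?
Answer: -1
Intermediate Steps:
v(q, E) = E + q
M(F) = 1/(2*F)
(v(1, 0)*(-4))*M(N) = ((0 + 1)*(-4))*((½)/2) = (1*(-4))*((½)*(½)) = -4*¼ = -1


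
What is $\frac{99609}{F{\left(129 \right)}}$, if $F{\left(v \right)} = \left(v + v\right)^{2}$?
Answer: $\frac{33203}{22188} \approx 1.4964$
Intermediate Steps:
$F{\left(v \right)} = 4 v^{2}$ ($F{\left(v \right)} = \left(2 v\right)^{2} = 4 v^{2}$)
$\frac{99609}{F{\left(129 \right)}} = \frac{99609}{4 \cdot 129^{2}} = \frac{99609}{4 \cdot 16641} = \frac{99609}{66564} = 99609 \cdot \frac{1}{66564} = \frac{33203}{22188}$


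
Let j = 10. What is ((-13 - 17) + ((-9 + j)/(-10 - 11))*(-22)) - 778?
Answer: -16946/21 ≈ -806.95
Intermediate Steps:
((-13 - 17) + ((-9 + j)/(-10 - 11))*(-22)) - 778 = ((-13 - 17) + ((-9 + 10)/(-10 - 11))*(-22)) - 778 = (-30 + (1/(-21))*(-22)) - 778 = (-30 + (1*(-1/21))*(-22)) - 778 = (-30 - 1/21*(-22)) - 778 = (-30 + 22/21) - 778 = -608/21 - 778 = -16946/21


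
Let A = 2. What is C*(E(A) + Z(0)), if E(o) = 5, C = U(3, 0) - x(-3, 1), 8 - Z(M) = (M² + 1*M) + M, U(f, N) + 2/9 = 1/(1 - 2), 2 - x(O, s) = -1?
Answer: -494/9 ≈ -54.889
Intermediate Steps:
x(O, s) = 3 (x(O, s) = 2 - 1*(-1) = 2 + 1 = 3)
U(f, N) = -11/9 (U(f, N) = -2/9 + 1/(1 - 2) = -2/9 + 1/(-1) = -2/9 - 1 = -11/9)
Z(M) = 8 - M² - 2*M (Z(M) = 8 - ((M² + 1*M) + M) = 8 - ((M² + M) + M) = 8 - ((M + M²) + M) = 8 - (M² + 2*M) = 8 + (-M² - 2*M) = 8 - M² - 2*M)
C = -38/9 (C = -11/9 - 1*3 = -11/9 - 3 = -38/9 ≈ -4.2222)
C*(E(A) + Z(0)) = -38*(5 + (8 - 1*0² - 2*0))/9 = -38*(5 + (8 - 1*0 + 0))/9 = -38*(5 + (8 + 0 + 0))/9 = -38*(5 + 8)/9 = -38/9*13 = -494/9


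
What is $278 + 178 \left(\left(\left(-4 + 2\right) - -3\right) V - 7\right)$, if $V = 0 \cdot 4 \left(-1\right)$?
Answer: $-968$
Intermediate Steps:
$V = 0$ ($V = 0 \left(-1\right) = 0$)
$278 + 178 \left(\left(\left(-4 + 2\right) - -3\right) V - 7\right) = 278 + 178 \left(\left(\left(-4 + 2\right) - -3\right) 0 - 7\right) = 278 + 178 \left(\left(-2 + 3\right) 0 - 7\right) = 278 + 178 \left(1 \cdot 0 - 7\right) = 278 + 178 \left(0 - 7\right) = 278 + 178 \left(-7\right) = 278 - 1246 = -968$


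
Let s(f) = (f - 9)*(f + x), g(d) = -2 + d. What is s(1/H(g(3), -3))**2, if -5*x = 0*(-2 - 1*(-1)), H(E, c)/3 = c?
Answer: 6724/6561 ≈ 1.0248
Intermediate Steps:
H(E, c) = 3*c
x = 0 (x = -0*(-2 - 1*(-1)) = -0*(-2 + 1) = -0*(-1) = -1/5*0 = 0)
s(f) = f*(-9 + f) (s(f) = (f - 9)*(f + 0) = (-9 + f)*f = f*(-9 + f))
s(1/H(g(3), -3))**2 = ((-9 + 1/(3*(-3)))/((3*(-3))))**2 = ((-9 + 1/(-9))/(-9))**2 = (-(-9 - 1/9)/9)**2 = (-1/9*(-82/9))**2 = (82/81)**2 = 6724/6561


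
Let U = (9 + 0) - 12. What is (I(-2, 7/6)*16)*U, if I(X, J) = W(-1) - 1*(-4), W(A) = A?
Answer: -144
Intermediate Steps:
I(X, J) = 3 (I(X, J) = -1 - 1*(-4) = -1 + 4 = 3)
U = -3 (U = 9 - 12 = -3)
(I(-2, 7/6)*16)*U = (3*16)*(-3) = 48*(-3) = -144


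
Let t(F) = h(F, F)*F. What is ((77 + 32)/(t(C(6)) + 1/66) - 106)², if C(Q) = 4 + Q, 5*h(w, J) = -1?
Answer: 444366400/17161 ≈ 25894.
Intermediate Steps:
h(w, J) = -⅕ (h(w, J) = (⅕)*(-1) = -⅕)
t(F) = -F/5
((77 + 32)/(t(C(6)) + 1/66) - 106)² = ((77 + 32)/(-(4 + 6)/5 + 1/66) - 106)² = (109/(-⅕*10 + 1/66) - 106)² = (109/(-2 + 1/66) - 106)² = (109/(-131/66) - 106)² = (109*(-66/131) - 106)² = (-7194/131 - 106)² = (-21080/131)² = 444366400/17161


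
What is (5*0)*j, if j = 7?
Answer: 0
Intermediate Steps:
(5*0)*j = (5*0)*7 = 0*7 = 0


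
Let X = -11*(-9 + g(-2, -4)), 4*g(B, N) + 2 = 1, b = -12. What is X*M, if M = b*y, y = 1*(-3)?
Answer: 3663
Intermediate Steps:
g(B, N) = -¼ (g(B, N) = -½ + (¼)*1 = -½ + ¼ = -¼)
y = -3
X = 407/4 (X = -11*(-9 - ¼) = -11*(-37/4) = 407/4 ≈ 101.75)
M = 36 (M = -12*(-3) = 36)
X*M = (407/4)*36 = 3663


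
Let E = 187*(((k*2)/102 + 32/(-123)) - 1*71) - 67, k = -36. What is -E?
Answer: 1663532/123 ≈ 13525.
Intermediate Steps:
E = -1663532/123 (E = 187*((-36*2/102 + 32/(-123)) - 1*71) - 67 = 187*((-72*1/102 + 32*(-1/123)) - 71) - 67 = 187*((-12/17 - 32/123) - 71) - 67 = 187*(-2020/2091 - 71) - 67 = 187*(-150481/2091) - 67 = -1655291/123 - 67 = -1663532/123 ≈ -13525.)
-E = -1*(-1663532/123) = 1663532/123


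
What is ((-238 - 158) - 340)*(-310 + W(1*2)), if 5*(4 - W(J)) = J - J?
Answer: 225216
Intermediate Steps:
W(J) = 4 (W(J) = 4 - (J - J)/5 = 4 - ⅕*0 = 4 + 0 = 4)
((-238 - 158) - 340)*(-310 + W(1*2)) = ((-238 - 158) - 340)*(-310 + 4) = (-396 - 340)*(-306) = -736*(-306) = 225216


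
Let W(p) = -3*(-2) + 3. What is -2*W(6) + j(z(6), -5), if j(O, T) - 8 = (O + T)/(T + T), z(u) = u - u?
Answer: -19/2 ≈ -9.5000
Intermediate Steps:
W(p) = 9 (W(p) = 6 + 3 = 9)
z(u) = 0
j(O, T) = 8 + (O + T)/(2*T) (j(O, T) = 8 + (O + T)/(T + T) = 8 + (O + T)/((2*T)) = 8 + (O + T)*(1/(2*T)) = 8 + (O + T)/(2*T))
-2*W(6) + j(z(6), -5) = -2*9 + (1/2)*(0 + 17*(-5))/(-5) = -18 + (1/2)*(-1/5)*(0 - 85) = -18 + (1/2)*(-1/5)*(-85) = -18 + 17/2 = -19/2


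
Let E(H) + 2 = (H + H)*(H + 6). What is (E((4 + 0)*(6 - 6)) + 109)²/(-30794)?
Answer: -11449/30794 ≈ -0.37179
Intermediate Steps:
E(H) = -2 + 2*H*(6 + H) (E(H) = -2 + (H + H)*(H + 6) = -2 + (2*H)*(6 + H) = -2 + 2*H*(6 + H))
(E((4 + 0)*(6 - 6)) + 109)²/(-30794) = ((-2 + 2*((4 + 0)*(6 - 6))² + 12*((4 + 0)*(6 - 6))) + 109)²/(-30794) = ((-2 + 2*(4*0)² + 12*(4*0)) + 109)²*(-1/30794) = ((-2 + 2*0² + 12*0) + 109)²*(-1/30794) = ((-2 + 2*0 + 0) + 109)²*(-1/30794) = ((-2 + 0 + 0) + 109)²*(-1/30794) = (-2 + 109)²*(-1/30794) = 107²*(-1/30794) = 11449*(-1/30794) = -11449/30794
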